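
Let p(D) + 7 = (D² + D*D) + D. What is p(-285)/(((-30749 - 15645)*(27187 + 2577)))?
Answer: -81079/690435508 ≈ -0.00011743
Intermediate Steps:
p(D) = -7 + D + 2*D² (p(D) = -7 + ((D² + D*D) + D) = -7 + ((D² + D²) + D) = -7 + (2*D² + D) = -7 + (D + 2*D²) = -7 + D + 2*D²)
p(-285)/(((-30749 - 15645)*(27187 + 2577))) = (-7 - 285 + 2*(-285)²)/(((-30749 - 15645)*(27187 + 2577))) = (-7 - 285 + 2*81225)/((-46394*29764)) = (-7 - 285 + 162450)/(-1380871016) = 162158*(-1/1380871016) = -81079/690435508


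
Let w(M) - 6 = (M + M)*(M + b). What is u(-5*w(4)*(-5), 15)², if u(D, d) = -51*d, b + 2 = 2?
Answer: 585225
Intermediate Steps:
b = 0 (b = -2 + 2 = 0)
w(M) = 6 + 2*M² (w(M) = 6 + (M + M)*(M + 0) = 6 + (2*M)*M = 6 + 2*M²)
u(-5*w(4)*(-5), 15)² = (-51*15)² = (-765)² = 585225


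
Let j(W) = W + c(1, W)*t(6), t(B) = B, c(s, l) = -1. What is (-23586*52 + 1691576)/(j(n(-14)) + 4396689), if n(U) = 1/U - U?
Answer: 6511456/61553757 ≈ 0.10578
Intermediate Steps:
j(W) = -6 + W (j(W) = W - 1*6 = W - 6 = -6 + W)
(-23586*52 + 1691576)/(j(n(-14)) + 4396689) = (-23586*52 + 1691576)/((-6 + (1/(-14) - 1*(-14))) + 4396689) = (-1226472 + 1691576)/((-6 + (-1/14 + 14)) + 4396689) = 465104/((-6 + 195/14) + 4396689) = 465104/(111/14 + 4396689) = 465104/(61553757/14) = 465104*(14/61553757) = 6511456/61553757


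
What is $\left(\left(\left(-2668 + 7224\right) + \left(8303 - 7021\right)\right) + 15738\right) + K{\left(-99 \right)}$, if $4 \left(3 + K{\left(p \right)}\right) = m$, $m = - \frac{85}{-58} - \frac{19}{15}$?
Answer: $\frac{75074213}{3480} \approx 21573.0$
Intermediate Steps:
$m = \frac{173}{870}$ ($m = \left(-85\right) \left(- \frac{1}{58}\right) - \frac{19}{15} = \frac{85}{58} - \frac{19}{15} = \frac{173}{870} \approx 0.19885$)
$K{\left(p \right)} = - \frac{10267}{3480}$ ($K{\left(p \right)} = -3 + \frac{1}{4} \cdot \frac{173}{870} = -3 + \frac{173}{3480} = - \frac{10267}{3480}$)
$\left(\left(\left(-2668 + 7224\right) + \left(8303 - 7021\right)\right) + 15738\right) + K{\left(-99 \right)} = \left(\left(\left(-2668 + 7224\right) + \left(8303 - 7021\right)\right) + 15738\right) - \frac{10267}{3480} = \left(\left(4556 + \left(8303 - 7021\right)\right) + 15738\right) - \frac{10267}{3480} = \left(\left(4556 + 1282\right) + 15738\right) - \frac{10267}{3480} = \left(5838 + 15738\right) - \frac{10267}{3480} = 21576 - \frac{10267}{3480} = \frac{75074213}{3480}$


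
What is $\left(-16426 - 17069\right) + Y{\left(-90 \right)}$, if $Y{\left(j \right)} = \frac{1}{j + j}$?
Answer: $- \frac{6029101}{180} \approx -33495.0$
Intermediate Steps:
$Y{\left(j \right)} = \frac{1}{2 j}$
$\left(-16426 - 17069\right) + Y{\left(-90 \right)} = \left(-16426 - 17069\right) + \frac{1}{2 \left(-90\right)} = -33495 + \frac{1}{2} \left(- \frac{1}{90}\right) = -33495 - \frac{1}{180} = - \frac{6029101}{180}$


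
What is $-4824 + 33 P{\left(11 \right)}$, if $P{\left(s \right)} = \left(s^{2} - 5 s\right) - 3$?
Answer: $-2745$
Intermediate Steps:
$P{\left(s \right)} = -3 + s^{2} - 5 s$
$-4824 + 33 P{\left(11 \right)} = -4824 + 33 \left(-3 + 11^{2} - 55\right) = -4824 + 33 \left(-3 + 121 - 55\right) = -4824 + 33 \cdot 63 = -4824 + 2079 = -2745$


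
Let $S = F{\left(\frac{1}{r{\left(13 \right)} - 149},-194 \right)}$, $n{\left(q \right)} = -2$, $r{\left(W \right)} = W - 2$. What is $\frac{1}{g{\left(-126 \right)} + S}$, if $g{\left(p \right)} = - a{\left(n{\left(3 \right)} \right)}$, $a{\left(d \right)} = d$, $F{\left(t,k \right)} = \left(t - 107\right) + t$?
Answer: $- \frac{69}{7246} \approx -0.0095225$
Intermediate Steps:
$r{\left(W \right)} = -2 + W$ ($r{\left(W \right)} = W - 2 = -2 + W$)
$F{\left(t,k \right)} = -107 + 2 t$ ($F{\left(t,k \right)} = \left(-107 + t\right) + t = -107 + 2 t$)
$S = - \frac{7384}{69}$ ($S = -107 + \frac{2}{\left(-2 + 13\right) - 149} = -107 + \frac{2}{11 - 149} = -107 + \frac{2}{-138} = -107 + 2 \left(- \frac{1}{138}\right) = -107 - \frac{1}{69} = - \frac{7384}{69} \approx -107.01$)
$g{\left(p \right)} = 2$ ($g{\left(p \right)} = \left(-1\right) \left(-2\right) = 2$)
$\frac{1}{g{\left(-126 \right)} + S} = \frac{1}{2 - \frac{7384}{69}} = \frac{1}{- \frac{7246}{69}} = - \frac{69}{7246}$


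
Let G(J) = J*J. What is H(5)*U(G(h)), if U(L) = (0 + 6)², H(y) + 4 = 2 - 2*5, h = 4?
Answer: -432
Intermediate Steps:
G(J) = J²
H(y) = -12 (H(y) = -4 + (2 - 2*5) = -4 + (2 - 10) = -4 - 8 = -12)
U(L) = 36 (U(L) = 6² = 36)
H(5)*U(G(h)) = -12*36 = -432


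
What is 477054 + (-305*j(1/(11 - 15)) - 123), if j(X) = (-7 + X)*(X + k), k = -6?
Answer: 7409771/16 ≈ 4.6311e+5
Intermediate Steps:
j(X) = (-7 + X)*(-6 + X) (j(X) = (-7 + X)*(X - 6) = (-7 + X)*(-6 + X))
477054 + (-305*j(1/(11 - 15)) - 123) = 477054 + (-305*(42 + (1/(11 - 15))² - 13/(11 - 15)) - 123) = 477054 + (-305*(42 + (1/(-4))² - 13/(-4)) - 123) = 477054 + (-305*(42 + (-¼)² - 13*(-¼)) - 123) = 477054 + (-305*(42 + 1/16 + 13/4) - 123) = 477054 + (-305*725/16 - 123) = 477054 + (-221125/16 - 123) = 477054 - 223093/16 = 7409771/16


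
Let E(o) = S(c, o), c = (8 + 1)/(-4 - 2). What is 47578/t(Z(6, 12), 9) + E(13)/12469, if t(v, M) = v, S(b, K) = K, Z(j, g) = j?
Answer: 296625080/37407 ≈ 7929.7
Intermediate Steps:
c = -3/2 (c = 9/(-6) = 9*(-1/6) = -3/2 ≈ -1.5000)
E(o) = o
47578/t(Z(6, 12), 9) + E(13)/12469 = 47578/6 + 13/12469 = 47578*(1/6) + 13*(1/12469) = 23789/3 + 13/12469 = 296625080/37407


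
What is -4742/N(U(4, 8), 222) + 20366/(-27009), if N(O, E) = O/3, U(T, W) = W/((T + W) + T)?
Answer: -768480434/27009 ≈ -28453.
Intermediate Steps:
U(T, W) = W/(W + 2*T)
N(O, E) = O/3 (N(O, E) = O*(⅓) = O/3)
-4742/N(U(4, 8), 222) + 20366/(-27009) = -4742/((8/(8 + 2*4))/3) + 20366/(-27009) = -4742/((8/(8 + 8))/3) + 20366*(-1/27009) = -4742/((8/16)/3) - 20366/27009 = -4742/((8*(1/16))/3) - 20366/27009 = -4742/((⅓)*(½)) - 20366/27009 = -4742/⅙ - 20366/27009 = -4742*6 - 20366/27009 = -28452 - 20366/27009 = -768480434/27009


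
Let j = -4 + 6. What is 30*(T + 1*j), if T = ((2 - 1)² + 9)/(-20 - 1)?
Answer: 320/7 ≈ 45.714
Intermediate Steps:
j = 2
T = -10/21 (T = (1² + 9)/(-21) = (1 + 9)*(-1/21) = 10*(-1/21) = -10/21 ≈ -0.47619)
30*(T + 1*j) = 30*(-10/21 + 1*2) = 30*(-10/21 + 2) = 30*(32/21) = 320/7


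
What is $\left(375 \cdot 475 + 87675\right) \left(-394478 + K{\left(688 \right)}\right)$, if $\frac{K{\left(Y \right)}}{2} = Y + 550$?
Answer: $-104194131600$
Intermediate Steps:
$K{\left(Y \right)} = 1100 + 2 Y$ ($K{\left(Y \right)} = 2 \left(Y + 550\right) = 2 \left(550 + Y\right) = 1100 + 2 Y$)
$\left(375 \cdot 475 + 87675\right) \left(-394478 + K{\left(688 \right)}\right) = \left(375 \cdot 475 + 87675\right) \left(-394478 + \left(1100 + 2 \cdot 688\right)\right) = \left(178125 + 87675\right) \left(-394478 + \left(1100 + 1376\right)\right) = 265800 \left(-394478 + 2476\right) = 265800 \left(-392002\right) = -104194131600$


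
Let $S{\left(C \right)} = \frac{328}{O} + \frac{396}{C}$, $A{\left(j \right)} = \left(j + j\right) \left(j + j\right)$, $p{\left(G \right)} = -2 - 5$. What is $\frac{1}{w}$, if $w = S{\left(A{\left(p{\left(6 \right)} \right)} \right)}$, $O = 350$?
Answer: $\frac{1225}{3623} \approx 0.33812$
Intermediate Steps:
$p{\left(G \right)} = -7$
$A{\left(j \right)} = 4 j^{2}$ ($A{\left(j \right)} = 2 j 2 j = 4 j^{2}$)
$S{\left(C \right)} = \frac{164}{175} + \frac{396}{C}$ ($S{\left(C \right)} = \frac{328}{350} + \frac{396}{C} = 328 \cdot \frac{1}{350} + \frac{396}{C} = \frac{164}{175} + \frac{396}{C}$)
$w = \frac{3623}{1225}$ ($w = \frac{164}{175} + \frac{396}{4 \left(-7\right)^{2}} = \frac{164}{175} + \frac{396}{4 \cdot 49} = \frac{164}{175} + \frac{396}{196} = \frac{164}{175} + 396 \cdot \frac{1}{196} = \frac{164}{175} + \frac{99}{49} = \frac{3623}{1225} \approx 2.9576$)
$\frac{1}{w} = \frac{1}{\frac{3623}{1225}} = \frac{1225}{3623}$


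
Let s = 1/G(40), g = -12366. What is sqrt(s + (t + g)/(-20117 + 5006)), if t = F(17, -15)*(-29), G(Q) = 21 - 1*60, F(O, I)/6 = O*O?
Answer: sqrt(33398157)/2847 ≈ 2.0299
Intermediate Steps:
F(O, I) = 6*O**2 (F(O, I) = 6*(O*O) = 6*O**2)
G(Q) = -39 (G(Q) = 21 - 60 = -39)
s = -1/39 (s = 1/(-39) = -1/39 ≈ -0.025641)
t = -50286 (t = (6*17**2)*(-29) = (6*289)*(-29) = 1734*(-29) = -50286)
sqrt(s + (t + g)/(-20117 + 5006)) = sqrt(-1/39 + (-50286 - 12366)/(-20117 + 5006)) = sqrt(-1/39 - 62652/(-15111)) = sqrt(-1/39 - 62652*(-1/15111)) = sqrt(-1/39 + 908/219) = sqrt(11731/2847) = sqrt(33398157)/2847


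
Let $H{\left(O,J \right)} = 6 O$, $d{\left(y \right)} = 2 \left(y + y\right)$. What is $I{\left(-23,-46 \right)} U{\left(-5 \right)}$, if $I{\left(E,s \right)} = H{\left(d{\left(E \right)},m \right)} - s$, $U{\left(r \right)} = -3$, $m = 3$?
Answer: $1518$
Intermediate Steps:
$d{\left(y \right)} = 4 y$ ($d{\left(y \right)} = 2 \cdot 2 y = 4 y$)
$I{\left(E,s \right)} = - s + 24 E$ ($I{\left(E,s \right)} = 6 \cdot 4 E - s = 24 E - s = - s + 24 E$)
$I{\left(-23,-46 \right)} U{\left(-5 \right)} = \left(\left(-1\right) \left(-46\right) + 24 \left(-23\right)\right) \left(-3\right) = \left(46 - 552\right) \left(-3\right) = \left(-506\right) \left(-3\right) = 1518$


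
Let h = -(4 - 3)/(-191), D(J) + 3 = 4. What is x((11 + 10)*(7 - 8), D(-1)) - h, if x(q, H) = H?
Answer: 190/191 ≈ 0.99476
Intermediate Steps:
D(J) = 1 (D(J) = -3 + 4 = 1)
h = 1/191 (h = -1*1*(-1/191) = -1*(-1/191) = 1/191 ≈ 0.0052356)
x((11 + 10)*(7 - 8), D(-1)) - h = 1 - 1*1/191 = 1 - 1/191 = 190/191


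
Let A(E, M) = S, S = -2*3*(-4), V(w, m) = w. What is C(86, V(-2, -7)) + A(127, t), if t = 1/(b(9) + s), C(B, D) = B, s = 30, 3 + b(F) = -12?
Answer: 110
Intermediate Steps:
b(F) = -15 (b(F) = -3 - 12 = -15)
S = 24 (S = -6*(-4) = 24)
t = 1/15 (t = 1/(-15 + 30) = 1/15 ≈ 0.066667)
A(E, M) = 24
C(86, V(-2, -7)) + A(127, t) = 86 + 24 = 110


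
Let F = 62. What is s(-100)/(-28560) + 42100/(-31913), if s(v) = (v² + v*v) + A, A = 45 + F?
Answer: -263435813/130205040 ≈ -2.0232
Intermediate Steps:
A = 107 (A = 45 + 62 = 107)
s(v) = 107 + 2*v² (s(v) = (v² + v*v) + 107 = (v² + v²) + 107 = 2*v² + 107 = 107 + 2*v²)
s(-100)/(-28560) + 42100/(-31913) = (107 + 2*(-100)²)/(-28560) + 42100/(-31913) = (107 + 2*10000)*(-1/28560) + 42100*(-1/31913) = (107 + 20000)*(-1/28560) - 42100/31913 = 20107*(-1/28560) - 42100/31913 = -20107/28560 - 42100/31913 = -263435813/130205040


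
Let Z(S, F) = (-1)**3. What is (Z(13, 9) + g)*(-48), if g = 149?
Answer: -7104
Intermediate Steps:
Z(S, F) = -1
(Z(13, 9) + g)*(-48) = (-1 + 149)*(-48) = 148*(-48) = -7104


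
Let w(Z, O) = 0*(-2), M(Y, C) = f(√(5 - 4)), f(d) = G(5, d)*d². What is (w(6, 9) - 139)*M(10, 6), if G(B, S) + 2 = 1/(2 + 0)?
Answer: 417/2 ≈ 208.50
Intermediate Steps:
G(B, S) = -3/2 (G(B, S) = -2 + 1/(2 + 0) = -2 + 1/2 = -2 + ½ = -3/2)
f(d) = -3*d²/2
M(Y, C) = -3/2 (M(Y, C) = -3*(√(5 - 4))²/2 = -3*(√1)²/2 = -3/2*1² = -3/2*1 = -3/2)
w(Z, O) = 0
(w(6, 9) - 139)*M(10, 6) = (0 - 139)*(-3/2) = -139*(-3/2) = 417/2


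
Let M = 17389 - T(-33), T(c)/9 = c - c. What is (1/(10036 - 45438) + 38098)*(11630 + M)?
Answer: 39139242617505/35402 ≈ 1.1056e+9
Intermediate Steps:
T(c) = 0 (T(c) = 9*(c - c) = 9*0 = 0)
M = 17389 (M = 17389 - 1*0 = 17389 + 0 = 17389)
(1/(10036 - 45438) + 38098)*(11630 + M) = (1/(10036 - 45438) + 38098)*(11630 + 17389) = (1/(-35402) + 38098)*29019 = (-1/35402 + 38098)*29019 = (1348745395/35402)*29019 = 39139242617505/35402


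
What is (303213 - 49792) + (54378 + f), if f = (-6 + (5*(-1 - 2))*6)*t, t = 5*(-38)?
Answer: 326039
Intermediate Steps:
t = -190
f = 18240 (f = (-6 + (5*(-1 - 2))*6)*(-190) = (-6 + (5*(-3))*6)*(-190) = (-6 - 15*6)*(-190) = (-6 - 90)*(-190) = -96*(-190) = 18240)
(303213 - 49792) + (54378 + f) = (303213 - 49792) + (54378 + 18240) = 253421 + 72618 = 326039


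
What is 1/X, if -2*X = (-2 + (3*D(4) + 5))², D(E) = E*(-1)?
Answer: -2/81 ≈ -0.024691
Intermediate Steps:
D(E) = -E
X = -81/2 (X = -(-2 + (3*(-1*4) + 5))²/2 = -(-2 + (3*(-4) + 5))²/2 = -(-2 + (-12 + 5))²/2 = -(-2 - 7)²/2 = -½*(-9)² = -½*81 = -81/2 ≈ -40.500)
1/X = 1/(-81/2) = -2/81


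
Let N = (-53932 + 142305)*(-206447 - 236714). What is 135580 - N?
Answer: 39163602633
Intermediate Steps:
N = -39163467053 (N = 88373*(-443161) = -39163467053)
135580 - N = 135580 - 1*(-39163467053) = 135580 + 39163467053 = 39163602633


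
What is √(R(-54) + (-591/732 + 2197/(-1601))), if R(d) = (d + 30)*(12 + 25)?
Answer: I*√33960962034757/195322 ≈ 29.836*I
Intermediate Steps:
R(d) = 1110 + 37*d (R(d) = (30 + d)*37 = 1110 + 37*d)
√(R(-54) + (-591/732 + 2197/(-1601))) = √((1110 + 37*(-54)) + (-591/732 + 2197/(-1601))) = √((1110 - 1998) + (-591*1/732 + 2197*(-1/1601))) = √(-888 + (-197/244 - 2197/1601)) = √(-888 - 851465/390644) = √(-347743337/390644) = I*√33960962034757/195322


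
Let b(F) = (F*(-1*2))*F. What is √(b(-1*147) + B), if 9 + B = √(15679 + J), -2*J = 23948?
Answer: √(-43227 + √3705) ≈ 207.76*I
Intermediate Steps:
J = -11974 (J = -½*23948 = -11974)
B = -9 + √3705 (B = -9 + √(15679 - 11974) = -9 + √3705 ≈ 51.869)
b(F) = -2*F² (b(F) = (F*(-2))*F = (-2*F)*F = -2*F²)
√(b(-1*147) + B) = √(-2*(-1*147)² + (-9 + √3705)) = √(-2*(-147)² + (-9 + √3705)) = √(-2*21609 + (-9 + √3705)) = √(-43218 + (-9 + √3705)) = √(-43227 + √3705)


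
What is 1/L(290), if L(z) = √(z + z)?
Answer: √145/290 ≈ 0.041523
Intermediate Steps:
L(z) = √2*√z (L(z) = √(2*z) = √2*√z)
1/L(290) = 1/(√2*√290) = 1/(2*√145) = √145/290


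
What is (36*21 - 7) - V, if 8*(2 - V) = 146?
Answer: 3061/4 ≈ 765.25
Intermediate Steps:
V = -65/4 (V = 2 - ⅛*146 = 2 - 73/4 = -65/4 ≈ -16.250)
(36*21 - 7) - V = (36*21 - 7) - 1*(-65/4) = (756 - 7) + 65/4 = 749 + 65/4 = 3061/4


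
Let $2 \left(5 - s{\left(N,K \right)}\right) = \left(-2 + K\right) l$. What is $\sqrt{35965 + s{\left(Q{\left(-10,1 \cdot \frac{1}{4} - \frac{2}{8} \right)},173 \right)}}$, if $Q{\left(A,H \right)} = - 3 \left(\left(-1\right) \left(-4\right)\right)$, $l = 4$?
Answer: $2 \sqrt{8907} \approx 188.75$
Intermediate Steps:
$Q{\left(A,H \right)} = -12$ ($Q{\left(A,H \right)} = \left(-3\right) 4 = -12$)
$s{\left(N,K \right)} = 9 - 2 K$ ($s{\left(N,K \right)} = 5 - \frac{\left(-2 + K\right) 4}{2} = 5 - \frac{-8 + 4 K}{2} = 5 - \left(-4 + 2 K\right) = 9 - 2 K$)
$\sqrt{35965 + s{\left(Q{\left(-10,1 \cdot \frac{1}{4} - \frac{2}{8} \right)},173 \right)}} = \sqrt{35965 + \left(9 - 346\right)} = \sqrt{35965 - 337} = \sqrt{35628} = 2 \sqrt{8907}$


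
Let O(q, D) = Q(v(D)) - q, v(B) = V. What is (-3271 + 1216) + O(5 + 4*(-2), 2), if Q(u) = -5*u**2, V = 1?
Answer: -2057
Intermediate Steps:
v(B) = 1
O(q, D) = -5 - q (O(q, D) = -5*1**2 - q = -5*1 - q = -5 - q)
(-3271 + 1216) + O(5 + 4*(-2), 2) = (-3271 + 1216) + (-5 - (5 + 4*(-2))) = -2055 + (-5 - (5 - 8)) = -2055 + (-5 - 1*(-3)) = -2055 + (-5 + 3) = -2055 - 2 = -2057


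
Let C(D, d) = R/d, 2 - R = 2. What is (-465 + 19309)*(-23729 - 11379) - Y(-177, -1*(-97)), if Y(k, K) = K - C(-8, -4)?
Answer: -661575249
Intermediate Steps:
R = 0 (R = 2 - 1*2 = 2 - 2 = 0)
C(D, d) = 0 (C(D, d) = 0/d = 0)
Y(k, K) = K (Y(k, K) = K - 1*0 = K + 0 = K)
(-465 + 19309)*(-23729 - 11379) - Y(-177, -1*(-97)) = (-465 + 19309)*(-23729 - 11379) - (-1)*(-97) = 18844*(-35108) - 1*97 = -661575152 - 97 = -661575249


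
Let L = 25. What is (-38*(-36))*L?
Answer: 34200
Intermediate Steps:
(-38*(-36))*L = -38*(-36)*25 = 1368*25 = 34200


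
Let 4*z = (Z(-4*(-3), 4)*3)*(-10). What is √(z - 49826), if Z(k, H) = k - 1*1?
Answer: I*√199634/2 ≈ 223.4*I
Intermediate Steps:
Z(k, H) = -1 + k (Z(k, H) = k - 1 = -1 + k)
z = -165/2 (z = (((-1 - 4*(-3))*3)*(-10))/4 = (((-1 + 12)*3)*(-10))/4 = ((11*3)*(-10))/4 = (33*(-10))/4 = (¼)*(-330) = -165/2 ≈ -82.500)
√(z - 49826) = √(-165/2 - 49826) = √(-99817/2) = I*√199634/2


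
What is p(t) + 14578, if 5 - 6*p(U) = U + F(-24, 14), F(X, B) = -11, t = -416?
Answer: 14650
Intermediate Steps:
p(U) = 8/3 - U/6 (p(U) = ⅚ - (U - 11)/6 = ⅚ - (-11 + U)/6 = ⅚ + (11/6 - U/6) = 8/3 - U/6)
p(t) + 14578 = (8/3 - ⅙*(-416)) + 14578 = (8/3 + 208/3) + 14578 = 72 + 14578 = 14650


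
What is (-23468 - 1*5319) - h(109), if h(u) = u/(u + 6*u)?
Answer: -201510/7 ≈ -28787.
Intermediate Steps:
h(u) = 1/7 (h(u) = u/((7*u)) = u*(1/(7*u)) = 1/7)
(-23468 - 1*5319) - h(109) = (-23468 - 1*5319) - 1*1/7 = (-23468 - 5319) - 1/7 = -28787 - 1/7 = -201510/7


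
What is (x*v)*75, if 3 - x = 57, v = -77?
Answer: 311850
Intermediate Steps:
x = -54 (x = 3 - 1*57 = 3 - 57 = -54)
(x*v)*75 = -54*(-77)*75 = 4158*75 = 311850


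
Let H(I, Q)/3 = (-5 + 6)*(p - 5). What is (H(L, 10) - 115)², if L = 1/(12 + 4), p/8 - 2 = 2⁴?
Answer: 91204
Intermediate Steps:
p = 144 (p = 16 + 8*2⁴ = 16 + 8*16 = 16 + 128 = 144)
L = 1/16 ≈ 0.062500
H(I, Q) = 417 (H(I, Q) = 3*((-5 + 6)*(144 - 5)) = 3*(1*139) = 3*139 = 417)
(H(L, 10) - 115)² = (417 - 115)² = 302² = 91204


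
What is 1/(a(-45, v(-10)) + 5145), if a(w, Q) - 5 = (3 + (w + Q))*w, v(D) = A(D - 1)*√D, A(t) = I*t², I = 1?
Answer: 64/3145835 + 9*I*√10/571970 ≈ 2.0344e-5 + 4.9759e-5*I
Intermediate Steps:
A(t) = t² (A(t) = 1*t² = t²)
v(D) = √D*(-1 + D)² (v(D) = (D - 1)²*√D = (-1 + D)²*√D = √D*(-1 + D)²)
a(w, Q) = 5 + w*(3 + Q + w) (a(w, Q) = 5 + (3 + (w + Q))*w = 5 + (3 + (Q + w))*w = 5 + (3 + Q + w)*w = 5 + w*(3 + Q + w))
1/(a(-45, v(-10)) + 5145) = 1/((5 + (-45)² + 3*(-45) + (√(-10)*(-1 - 10)²)*(-45)) + 5145) = 1/((5 + 2025 - 135 + ((I*√10)*(-11)²)*(-45)) + 5145) = 1/((5 + 2025 - 135 + ((I*√10)*121)*(-45)) + 5145) = 1/((5 + 2025 - 135 + (121*I*√10)*(-45)) + 5145) = 1/((5 + 2025 - 135 - 5445*I*√10) + 5145) = 1/((1895 - 5445*I*√10) + 5145) = 1/(7040 - 5445*I*√10)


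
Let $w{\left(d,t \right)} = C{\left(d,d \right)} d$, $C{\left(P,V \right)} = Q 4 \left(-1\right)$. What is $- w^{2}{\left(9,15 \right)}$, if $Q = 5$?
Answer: $-32400$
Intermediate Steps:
$C{\left(P,V \right)} = -20$ ($C{\left(P,V \right)} = 5 \cdot 4 \left(-1\right) = 20 \left(-1\right) = -20$)
$w{\left(d,t \right)} = - 20 d$
$- w^{2}{\left(9,15 \right)} = - \left(\left(-20\right) 9\right)^{2} = - \left(-180\right)^{2} = \left(-1\right) 32400 = -32400$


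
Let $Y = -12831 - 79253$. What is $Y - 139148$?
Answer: $-231232$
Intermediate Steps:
$Y = -92084$
$Y - 139148 = -92084 - 139148 = -231232$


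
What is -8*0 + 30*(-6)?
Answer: -180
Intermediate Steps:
-8*0 + 30*(-6) = 0 - 180 = -180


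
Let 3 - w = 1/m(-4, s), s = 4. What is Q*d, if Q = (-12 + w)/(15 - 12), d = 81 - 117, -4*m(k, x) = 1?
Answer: 60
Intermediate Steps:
m(k, x) = -1/4 (m(k, x) = -1/4*1 = -1/4)
w = 7 (w = 3 - 1/(-1/4) = 3 - 1*(-4) = 3 + 4 = 7)
d = -36
Q = -5/3 (Q = (-12 + 7)/(15 - 12) = -5/3 ≈ -1.6667)
Q*d = -5/3*(-36) = 60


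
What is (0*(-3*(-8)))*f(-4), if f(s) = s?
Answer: 0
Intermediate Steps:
(0*(-3*(-8)))*f(-4) = (0*(-3*(-8)))*(-4) = (0*24)*(-4) = 0*(-4) = 0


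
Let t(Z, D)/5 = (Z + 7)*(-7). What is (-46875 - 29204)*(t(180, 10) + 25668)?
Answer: -1454858717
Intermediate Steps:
t(Z, D) = -245 - 35*Z (t(Z, D) = 5*((Z + 7)*(-7)) = 5*((7 + Z)*(-7)) = 5*(-49 - 7*Z) = -245 - 35*Z)
(-46875 - 29204)*(t(180, 10) + 25668) = (-46875 - 29204)*((-245 - 35*180) + 25668) = -76079*((-245 - 6300) + 25668) = -76079*(-6545 + 25668) = -76079*19123 = -1454858717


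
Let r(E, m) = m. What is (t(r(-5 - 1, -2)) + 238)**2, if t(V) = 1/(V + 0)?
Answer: 225625/4 ≈ 56406.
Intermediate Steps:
t(V) = 1/V
(t(r(-5 - 1, -2)) + 238)**2 = (1/(-2) + 238)**2 = (-1/2 + 238)**2 = (475/2)**2 = 225625/4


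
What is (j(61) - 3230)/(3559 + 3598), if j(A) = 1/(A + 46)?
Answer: -345609/765799 ≈ -0.45130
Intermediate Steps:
j(A) = 1/(46 + A)
(j(61) - 3230)/(3559 + 3598) = (1/(46 + 61) - 3230)/(3559 + 3598) = (1/107 - 3230)/7157 = (1/107 - 3230)*(1/7157) = -345609/107*1/7157 = -345609/765799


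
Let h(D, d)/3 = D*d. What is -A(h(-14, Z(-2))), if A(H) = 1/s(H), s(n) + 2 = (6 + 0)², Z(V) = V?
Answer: -1/34 ≈ -0.029412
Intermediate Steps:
h(D, d) = 3*D*d (h(D, d) = 3*(D*d) = 3*D*d)
s(n) = 34 (s(n) = -2 + (6 + 0)² = -2 + 6² = -2 + 36 = 34)
A(H) = 1/34
-A(h(-14, Z(-2))) = -1*1/34 = -1/34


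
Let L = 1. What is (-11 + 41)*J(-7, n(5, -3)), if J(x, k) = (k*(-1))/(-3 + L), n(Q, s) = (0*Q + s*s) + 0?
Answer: 135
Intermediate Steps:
n(Q, s) = s² (n(Q, s) = (0 + s²) + 0 = s² + 0 = s²)
J(x, k) = k/2 (J(x, k) = (k*(-1))/(-3 + 1) = -k/(-2) = -k*(-½) = k/2)
(-11 + 41)*J(-7, n(5, -3)) = (-11 + 41)*((½)*(-3)²) = 30*((½)*9) = 30*(9/2) = 135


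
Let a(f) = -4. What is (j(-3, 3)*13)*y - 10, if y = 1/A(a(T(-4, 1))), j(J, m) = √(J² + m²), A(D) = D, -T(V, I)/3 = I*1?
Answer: -10 - 39*√2/4 ≈ -23.789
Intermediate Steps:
T(V, I) = -3*I
y = -¼ (y = 1/(-4) = -¼ ≈ -0.25000)
(j(-3, 3)*13)*y - 10 = (√((-3)² + 3²)*13)*(-¼) - 10 = (√(9 + 9)*13)*(-¼) - 10 = (√18*13)*(-¼) - 10 = ((3*√2)*13)*(-¼) - 10 = (39*√2)*(-¼) - 10 = -39*√2/4 - 10 = -10 - 39*√2/4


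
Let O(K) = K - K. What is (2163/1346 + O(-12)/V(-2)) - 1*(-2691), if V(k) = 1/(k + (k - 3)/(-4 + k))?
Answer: 3624249/1346 ≈ 2692.6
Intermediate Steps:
O(K) = 0
V(k) = 1/(k + (-3 + k)/(-4 + k))
(2163/1346 + O(-12)/V(-2)) - 1*(-2691) = (2163/1346 + 0/(((4 - 1*(-2))/(3 - 1*(-2)² + 3*(-2))))) - 1*(-2691) = (2163*(1/1346) + 0/(((4 + 2)/(3 - 1*4 - 6)))) + 2691 = (2163/1346 + 0/((6/(3 - 4 - 6)))) + 2691 = (2163/1346 + 0/((6/(-7)))) + 2691 = (2163/1346 + 0/((-⅐*6))) + 2691 = (2163/1346 + 0/(-6/7)) + 2691 = (2163/1346 + 0*(-7/6)) + 2691 = (2163/1346 + 0) + 2691 = 2163/1346 + 2691 = 3624249/1346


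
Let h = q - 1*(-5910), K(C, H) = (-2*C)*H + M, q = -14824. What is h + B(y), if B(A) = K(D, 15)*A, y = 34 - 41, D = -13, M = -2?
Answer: -11630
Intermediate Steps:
K(C, H) = -2 - 2*C*H (K(C, H) = (-2*C)*H - 2 = -2*C*H - 2 = -2 - 2*C*H)
y = -7
B(A) = 388*A (B(A) = (-2 - 2*(-13)*15)*A = (-2 + 390)*A = 388*A)
h = -8914 (h = -14824 - 1*(-5910) = -14824 + 5910 = -8914)
h + B(y) = -8914 + 388*(-7) = -8914 - 2716 = -11630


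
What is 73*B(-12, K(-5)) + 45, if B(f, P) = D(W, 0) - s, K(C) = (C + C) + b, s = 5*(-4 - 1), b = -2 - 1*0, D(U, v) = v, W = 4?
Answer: 1870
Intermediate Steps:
b = -2 (b = -2 + 0 = -2)
s = -25 (s = 5*(-5) = -25)
K(C) = -2 + 2*C (K(C) = (C + C) - 2 = 2*C - 2 = -2 + 2*C)
B(f, P) = 25 (B(f, P) = 0 - 1*(-25) = 0 + 25 = 25)
73*B(-12, K(-5)) + 45 = 73*25 + 45 = 1825 + 45 = 1870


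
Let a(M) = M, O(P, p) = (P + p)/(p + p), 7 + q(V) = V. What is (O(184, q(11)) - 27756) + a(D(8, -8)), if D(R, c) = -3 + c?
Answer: -55487/2 ≈ -27744.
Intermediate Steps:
q(V) = -7 + V
O(P, p) = (P + p)/(2*p) (O(P, p) = (P + p)/((2*p)) = (P + p)*(1/(2*p)) = (P + p)/(2*p))
(O(184, q(11)) - 27756) + a(D(8, -8)) = ((184 + (-7 + 11))/(2*(-7 + 11)) - 27756) + (-3 - 8) = ((1/2)*(184 + 4)/4 - 27756) - 11 = ((1/2)*(1/4)*188 - 27756) - 11 = (47/2 - 27756) - 11 = -55465/2 - 11 = -55487/2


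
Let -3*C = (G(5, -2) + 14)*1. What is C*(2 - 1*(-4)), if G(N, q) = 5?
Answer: -38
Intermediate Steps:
C = -19/3 (C = -(5 + 14)/3 = -19/3 ≈ -6.3333)
C*(2 - 1*(-4)) = -19*(2 - 1*(-4))/3 = -19*(2 + 4)/3 = -19/3*6 = -38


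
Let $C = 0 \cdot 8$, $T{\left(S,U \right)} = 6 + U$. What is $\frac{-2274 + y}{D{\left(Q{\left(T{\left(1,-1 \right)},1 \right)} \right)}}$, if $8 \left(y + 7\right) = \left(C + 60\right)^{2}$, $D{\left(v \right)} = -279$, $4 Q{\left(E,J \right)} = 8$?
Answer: $\frac{1831}{279} \approx 6.5627$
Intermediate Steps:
$C = 0$
$Q{\left(E,J \right)} = 2$ ($Q{\left(E,J \right)} = \frac{1}{4} \cdot 8 = 2$)
$y = 443$ ($y = -7 + \frac{\left(0 + 60\right)^{2}}{8} = -7 + \frac{60^{2}}{8} = -7 + \frac{1}{8} \cdot 3600 = -7 + 450 = 443$)
$\frac{-2274 + y}{D{\left(Q{\left(T{\left(1,-1 \right)},1 \right)} \right)}} = \frac{-2274 + 443}{-279} = \left(-1831\right) \left(- \frac{1}{279}\right) = \frac{1831}{279}$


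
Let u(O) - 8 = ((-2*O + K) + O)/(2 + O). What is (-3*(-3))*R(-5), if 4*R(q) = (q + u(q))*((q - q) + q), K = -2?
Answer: -45/2 ≈ -22.500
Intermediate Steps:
u(O) = 8 + (-2 - O)/(2 + O) (u(O) = 8 + ((-2*O - 2) + O)/(2 + O) = 8 + ((-2 - 2*O) + O)/(2 + O) = 8 + (-2 - O)/(2 + O))
R(q) = q*(7 + q)/4 (R(q) = ((q + 7)*((q - q) + q))/4 = ((7 + q)*(0 + q))/4 = ((7 + q)*q)/4 = (q*(7 + q))/4 = q*(7 + q)/4)
(-3*(-3))*R(-5) = (-3*(-3))*((1/4)*(-5)*(7 - 5)) = 9*((1/4)*(-5)*2) = 9*(-5/2) = -45/2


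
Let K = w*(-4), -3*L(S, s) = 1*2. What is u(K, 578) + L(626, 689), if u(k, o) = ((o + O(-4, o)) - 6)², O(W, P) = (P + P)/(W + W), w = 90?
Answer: 2193067/12 ≈ 1.8276e+5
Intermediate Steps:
L(S, s) = -⅔ (L(S, s) = -2/3 = -⅓*2 = -⅔)
K = -360 (K = 90*(-4) = -360)
O(W, P) = P/W (O(W, P) = (2*P)/((2*W)) = (2*P)*(1/(2*W)) = P/W)
u(k, o) = (-6 + 3*o/4)² (u(k, o) = ((o + o/(-4)) - 6)² = ((o + o*(-¼)) - 6)² = ((o - o/4) - 6)² = (3*o/4 - 6)² = (-6 + 3*o/4)²)
u(K, 578) + L(626, 689) = 9*(-8 + 578)²/16 - ⅔ = (9/16)*570² - ⅔ = (9/16)*324900 - ⅔ = 731025/4 - ⅔ = 2193067/12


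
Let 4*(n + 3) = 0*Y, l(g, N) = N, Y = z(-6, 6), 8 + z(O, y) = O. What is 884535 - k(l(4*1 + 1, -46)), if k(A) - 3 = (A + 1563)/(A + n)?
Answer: 43343585/49 ≈ 8.8456e+5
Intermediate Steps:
z(O, y) = -8 + O
Y = -14 (Y = -8 - 6 = -14)
n = -3 (n = -3 + (0*(-14))/4 = -3 + (1/4)*0 = -3 + 0 = -3)
k(A) = 3 + (1563 + A)/(-3 + A) (k(A) = 3 + (A + 1563)/(A - 3) = 3 + (1563 + A)/(-3 + A))
884535 - k(l(4*1 + 1, -46)) = 884535 - 2*(777 + 2*(-46))/(-3 - 46) = 884535 - 2*(777 - 92)/(-49) = 884535 - 2*(-1)*685/49 = 884535 - 1*(-1370/49) = 884535 + 1370/49 = 43343585/49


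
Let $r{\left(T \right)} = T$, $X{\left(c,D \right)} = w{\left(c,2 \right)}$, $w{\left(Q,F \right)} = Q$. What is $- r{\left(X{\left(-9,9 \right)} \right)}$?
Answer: $9$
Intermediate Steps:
$X{\left(c,D \right)} = c$
$- r{\left(X{\left(-9,9 \right)} \right)} = \left(-1\right) \left(-9\right) = 9$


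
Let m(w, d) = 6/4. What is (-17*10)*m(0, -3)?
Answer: -255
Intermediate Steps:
m(w, d) = 3/2 (m(w, d) = 6*(¼) = 3/2)
(-17*10)*m(0, -3) = -17*10*(3/2) = -170*3/2 = -255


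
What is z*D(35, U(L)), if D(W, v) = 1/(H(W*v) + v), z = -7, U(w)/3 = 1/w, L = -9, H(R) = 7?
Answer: -21/20 ≈ -1.0500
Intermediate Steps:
U(w) = 3/w
D(W, v) = 1/(7 + v)
z*D(35, U(L)) = -7/(7 + 3/(-9)) = -7/(7 + 3*(-⅑)) = -7/(7 - ⅓) = -7/20/3 = -7*3/20 = -21/20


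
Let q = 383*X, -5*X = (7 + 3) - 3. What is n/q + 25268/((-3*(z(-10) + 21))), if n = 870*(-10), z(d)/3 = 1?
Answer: -16152877/48258 ≈ -334.72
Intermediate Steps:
X = -7/5 (X = -((7 + 3) - 3)/5 = -(10 - 3)/5 = -1/5*7 = -7/5 ≈ -1.4000)
z(d) = 3 (z(d) = 3*1 = 3)
n = -8700
q = -2681/5 (q = 383*(-7/5) = -2681/5 ≈ -536.20)
n/q + 25268/((-3*(z(-10) + 21))) = -8700/(-2681/5) + 25268/((-3*(3 + 21))) = -8700*(-5/2681) + 25268/((-3*24)) = 43500/2681 + 25268/(-72) = 43500/2681 + 25268*(-1/72) = 43500/2681 - 6317/18 = -16152877/48258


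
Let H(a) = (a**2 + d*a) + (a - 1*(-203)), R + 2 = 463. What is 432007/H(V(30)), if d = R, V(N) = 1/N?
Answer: 388806300/196561 ≈ 1978.0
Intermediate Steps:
R = 461 (R = -2 + 463 = 461)
d = 461
H(a) = 203 + a**2 + 462*a (H(a) = (a**2 + 461*a) + (a - 1*(-203)) = (a**2 + 461*a) + (a + 203) = (a**2 + 461*a) + (203 + a) = 203 + a**2 + 462*a)
432007/H(V(30)) = 432007/(203 + (1/30)**2 + 462/30) = 432007/(203 + (1/30)**2 + 462*(1/30)) = 432007/(203 + 1/900 + 77/5) = 432007/(196561/900) = 432007*(900/196561) = 388806300/196561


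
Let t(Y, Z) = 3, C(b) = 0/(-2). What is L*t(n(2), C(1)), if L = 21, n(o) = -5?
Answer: 63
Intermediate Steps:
C(b) = 0 (C(b) = 0*(-1/2) = 0)
L*t(n(2), C(1)) = 21*3 = 63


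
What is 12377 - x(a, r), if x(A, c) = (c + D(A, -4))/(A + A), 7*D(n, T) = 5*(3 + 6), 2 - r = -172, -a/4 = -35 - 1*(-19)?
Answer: 11088529/896 ≈ 12376.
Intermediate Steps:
a = 64 (a = -4*(-35 - 1*(-19)) = -4*(-35 + 19) = -4*(-16) = 64)
r = 174 (r = 2 - 1*(-172) = 2 + 172 = 174)
D(n, T) = 45/7 (D(n, T) = (5*(3 + 6))/7 = (5*9)/7 = (1/7)*45 = 45/7)
x(A, c) = (45/7 + c)/(2*A) (x(A, c) = (c + 45/7)/(A + A) = (45/7 + c)/((2*A)) = (45/7 + c)*(1/(2*A)) = (45/7 + c)/(2*A))
12377 - x(a, r) = 12377 - (45 + 7*174)/(14*64) = 12377 - (45 + 1218)/(14*64) = 12377 - 1263/(14*64) = 12377 - 1*1263/896 = 12377 - 1263/896 = 11088529/896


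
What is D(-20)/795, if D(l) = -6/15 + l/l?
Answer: 1/1325 ≈ 0.00075472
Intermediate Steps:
D(l) = ⅗ (D(l) = -6*1/15 + 1 = -⅖ + 1 = ⅗)
D(-20)/795 = (⅗)/795 = (⅗)*(1/795) = 1/1325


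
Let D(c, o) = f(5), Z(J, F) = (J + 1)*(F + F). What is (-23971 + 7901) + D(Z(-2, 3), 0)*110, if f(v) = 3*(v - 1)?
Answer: -14750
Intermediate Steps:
f(v) = -3 + 3*v (f(v) = 3*(-1 + v) = -3 + 3*v)
Z(J, F) = 2*F*(1 + J) (Z(J, F) = (1 + J)*(2*F) = 2*F*(1 + J))
D(c, o) = 12 (D(c, o) = -3 + 3*5 = -3 + 15 = 12)
(-23971 + 7901) + D(Z(-2, 3), 0)*110 = (-23971 + 7901) + 12*110 = -16070 + 1320 = -14750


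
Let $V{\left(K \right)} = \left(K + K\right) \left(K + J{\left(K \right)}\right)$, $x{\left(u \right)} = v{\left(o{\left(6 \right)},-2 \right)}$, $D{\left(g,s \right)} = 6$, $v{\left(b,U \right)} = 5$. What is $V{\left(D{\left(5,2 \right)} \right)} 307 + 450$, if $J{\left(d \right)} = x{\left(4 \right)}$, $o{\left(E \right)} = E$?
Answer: $40974$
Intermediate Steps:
$x{\left(u \right)} = 5$
$J{\left(d \right)} = 5$
$V{\left(K \right)} = 2 K \left(5 + K\right)$ ($V{\left(K \right)} = \left(K + K\right) \left(K + 5\right) = 2 K \left(5 + K\right)$)
$V{\left(D{\left(5,2 \right)} \right)} 307 + 450 = 2 \cdot 6 \left(5 + 6\right) 307 + 450 = 2 \cdot 6 \cdot 11 \cdot 307 + 450 = 132 \cdot 307 + 450 = 40524 + 450 = 40974$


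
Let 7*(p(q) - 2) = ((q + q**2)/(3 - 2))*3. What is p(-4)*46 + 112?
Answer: 3084/7 ≈ 440.57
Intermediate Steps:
p(q) = 2 + 3*q/7 + 3*q**2/7 (p(q) = 2 + (((q + q**2)/(3 - 2))*3)/7 = 2 + (((q + q**2)/1)*3)/7 = 2 + (((q + q**2)*1)*3)/7 = 2 + ((q + q**2)*3)/7 = 2 + (3*q + 3*q**2)/7 = 2 + (3*q/7 + 3*q**2/7) = 2 + 3*q/7 + 3*q**2/7)
p(-4)*46 + 112 = (2 + (3/7)*(-4) + (3/7)*(-4)**2)*46 + 112 = (2 - 12/7 + (3/7)*16)*46 + 112 = (2 - 12/7 + 48/7)*46 + 112 = (50/7)*46 + 112 = 2300/7 + 112 = 3084/7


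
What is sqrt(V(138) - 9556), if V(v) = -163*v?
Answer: 5*I*sqrt(1282) ≈ 179.03*I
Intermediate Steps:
sqrt(V(138) - 9556) = sqrt(-163*138 - 9556) = sqrt(-22494 - 9556) = sqrt(-32050) = 5*I*sqrt(1282)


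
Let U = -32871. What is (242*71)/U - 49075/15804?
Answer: -628229551/173164428 ≈ -3.6279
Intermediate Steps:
(242*71)/U - 49075/15804 = (242*71)/(-32871) - 49075/15804 = 17182*(-1/32871) - 49075*1/15804 = -17182/32871 - 49075/15804 = -628229551/173164428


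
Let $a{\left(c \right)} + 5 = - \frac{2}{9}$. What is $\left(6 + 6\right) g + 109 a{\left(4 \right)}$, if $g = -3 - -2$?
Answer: $- \frac{5231}{9} \approx -581.22$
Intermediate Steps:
$a{\left(c \right)} = - \frac{47}{9}$ ($a{\left(c \right)} = -5 - \frac{2}{9} = - \frac{47}{9}$)
$g = -1$ ($g = -3 + 2 = -1$)
$\left(6 + 6\right) g + 109 a{\left(4 \right)} = \left(6 + 6\right) \left(-1\right) + 109 \left(- \frac{47}{9}\right) = 12 \left(-1\right) - \frac{5123}{9} = -12 - \frac{5123}{9} = - \frac{5231}{9}$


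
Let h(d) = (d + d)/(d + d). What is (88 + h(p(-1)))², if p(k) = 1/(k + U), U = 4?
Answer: 7921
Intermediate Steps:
p(k) = 1/(4 + k) (p(k) = 1/(k + 4) = 1/(4 + k))
h(d) = 1 (h(d) = (2*d)/((2*d)) = (2*d)*(1/(2*d)) = 1)
(88 + h(p(-1)))² = (88 + 1)² = 89² = 7921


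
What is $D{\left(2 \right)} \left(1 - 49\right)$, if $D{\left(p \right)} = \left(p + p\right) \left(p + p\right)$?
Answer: $-768$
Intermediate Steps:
$D{\left(p \right)} = 4 p^{2}$ ($D{\left(p \right)} = 2 p 2 p = 4 p^{2}$)
$D{\left(2 \right)} \left(1 - 49\right) = 4 \cdot 2^{2} \left(1 - 49\right) = 4 \cdot 4 \left(1 - 49\right) = 16 \left(-48\right) = -768$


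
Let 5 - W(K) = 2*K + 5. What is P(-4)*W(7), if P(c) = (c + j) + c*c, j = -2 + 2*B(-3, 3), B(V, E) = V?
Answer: -56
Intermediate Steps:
W(K) = -2*K (W(K) = 5 - (2*K + 5) = 5 - (5 + 2*K) = 5 + (-5 - 2*K) = -2*K)
j = -8 (j = -2 + 2*(-3) = -2 - 6 = -8)
P(c) = -8 + c + c² (P(c) = (c - 8) + c*c = (-8 + c) + c² = -8 + c + c²)
P(-4)*W(7) = (-8 - 4 + (-4)²)*(-2*7) = (-8 - 4 + 16)*(-14) = 4*(-14) = -56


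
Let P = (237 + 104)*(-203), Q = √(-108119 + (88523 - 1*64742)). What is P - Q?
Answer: -69223 - I*√84338 ≈ -69223.0 - 290.41*I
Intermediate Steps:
Q = I*√84338 (Q = √(-108119 + (88523 - 64742)) = √(-108119 + 23781) = √(-84338) = I*√84338 ≈ 290.41*I)
P = -69223 (P = 341*(-203) = -69223)
P - Q = -69223 - I*√84338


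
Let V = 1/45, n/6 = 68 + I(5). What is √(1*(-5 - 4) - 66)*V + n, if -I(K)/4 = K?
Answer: 288 + I*√3/9 ≈ 288.0 + 0.19245*I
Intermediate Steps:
I(K) = -4*K
n = 288 (n = 6*(68 - 4*5) = 6*(68 - 20) = 6*48 = 288)
V = 1/45 ≈ 0.022222
√(1*(-5 - 4) - 66)*V + n = √(1*(-5 - 4) - 66)*(1/45) + 288 = √(1*(-9) - 66)*(1/45) + 288 = √(-9 - 66)*(1/45) + 288 = √(-75)*(1/45) + 288 = (5*I*√3)*(1/45) + 288 = I*√3/9 + 288 = 288 + I*√3/9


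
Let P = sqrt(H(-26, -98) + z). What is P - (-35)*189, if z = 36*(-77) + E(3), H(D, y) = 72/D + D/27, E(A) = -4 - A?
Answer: 6615 + I*sqrt(38092821)/117 ≈ 6615.0 + 52.752*I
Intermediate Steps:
H(D, y) = 72/D + D/27 (H(D, y) = 72/D + D*(1/27) = 72/D + D/27)
z = -2779 (z = 36*(-77) + (-4 - 1*3) = -2772 + (-4 - 3) = -2772 - 7 = -2779)
P = I*sqrt(38092821)/117 (P = sqrt((72/(-26) + (1/27)*(-26)) - 2779) = sqrt((72*(-1/26) - 26/27) - 2779) = sqrt((-36/13 - 26/27) - 2779) = sqrt(-1310/351 - 2779) = sqrt(-976739/351) = I*sqrt(38092821)/117 ≈ 52.752*I)
P - (-35)*189 = I*sqrt(38092821)/117 - (-35)*189 = I*sqrt(38092821)/117 - 1*(-6615) = I*sqrt(38092821)/117 + 6615 = 6615 + I*sqrt(38092821)/117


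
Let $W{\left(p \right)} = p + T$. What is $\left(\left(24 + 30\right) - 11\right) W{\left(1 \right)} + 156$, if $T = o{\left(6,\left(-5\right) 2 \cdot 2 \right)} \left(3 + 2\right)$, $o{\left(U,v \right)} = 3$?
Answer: $844$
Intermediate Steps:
$T = 15$ ($T = 3 \left(3 + 2\right) = 3 \cdot 5 = 15$)
$W{\left(p \right)} = 15 + p$ ($W{\left(p \right)} = p + 15 = 15 + p$)
$\left(\left(24 + 30\right) - 11\right) W{\left(1 \right)} + 156 = \left(\left(24 + 30\right) - 11\right) \left(15 + 1\right) + 156 = \left(54 - 11\right) 16 + 156 = 43 \cdot 16 + 156 = 688 + 156 = 844$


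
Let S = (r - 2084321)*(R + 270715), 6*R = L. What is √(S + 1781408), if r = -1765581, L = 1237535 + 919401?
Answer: I*√21836008277106/3 ≈ 1.5576e+6*I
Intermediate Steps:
L = 2156936
R = 1078468/3 (R = (⅙)*2156936 = 1078468/3 ≈ 3.5949e+5)
S = -7278674769926/3 (S = (-1765581 - 2084321)*(1078468/3 + 270715) = -3849902*1890613/3 = -7278674769926/3 ≈ -2.4262e+12)
√(S + 1781408) = √(-7278674769926/3 + 1781408) = √(-7278669425702/3) = I*√21836008277106/3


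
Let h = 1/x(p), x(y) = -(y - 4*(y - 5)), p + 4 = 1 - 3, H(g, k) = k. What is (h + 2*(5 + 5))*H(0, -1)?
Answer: -759/38 ≈ -19.974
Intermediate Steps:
p = -6 (p = -4 + (1 - 3) = -4 - 2 = -6)
x(y) = -20 + 3*y (x(y) = -(y - 4*(-5 + y)) = -(y + (20 - 4*y)) = -(20 - 3*y) = -20 + 3*y)
h = -1/38 (h = 1/(-20 + 3*(-6)) = 1/(-20 - 18) = 1/(-38) = -1/38 ≈ -0.026316)
(h + 2*(5 + 5))*H(0, -1) = (-1/38 + 2*(5 + 5))*(-1) = (-1/38 + 2*10)*(-1) = (-1/38 + 20)*(-1) = (759/38)*(-1) = -759/38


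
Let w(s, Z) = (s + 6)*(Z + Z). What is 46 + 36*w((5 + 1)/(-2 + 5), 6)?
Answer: 3502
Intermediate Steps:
w(s, Z) = 2*Z*(6 + s) (w(s, Z) = (6 + s)*(2*Z) = 2*Z*(6 + s))
46 + 36*w((5 + 1)/(-2 + 5), 6) = 46 + 36*(2*6*(6 + (5 + 1)/(-2 + 5))) = 46 + 36*(2*6*(6 + 6/3)) = 46 + 36*(2*6*(6 + 6*(1/3))) = 46 + 36*(2*6*(6 + 2)) = 46 + 36*(2*6*8) = 46 + 36*96 = 46 + 3456 = 3502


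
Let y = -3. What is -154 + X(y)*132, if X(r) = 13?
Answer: 1562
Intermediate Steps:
-154 + X(y)*132 = -154 + 13*132 = -154 + 1716 = 1562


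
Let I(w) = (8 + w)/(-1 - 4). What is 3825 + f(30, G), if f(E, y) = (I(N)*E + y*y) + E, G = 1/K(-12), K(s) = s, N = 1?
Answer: 547345/144 ≈ 3801.0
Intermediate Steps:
I(w) = -8/5 - w/5 (I(w) = (8 + w)/(-5) = (8 + w)*(-⅕) = -8/5 - w/5)
G = -1/12 (G = 1/(-12) = -1/12 ≈ -0.083333)
f(E, y) = y² - 4*E/5 (f(E, y) = ((-8/5 - ⅕*1)*E + y*y) + E = ((-8/5 - ⅕)*E + y²) + E = (-9*E/5 + y²) + E = (y² - 9*E/5) + E = y² - 4*E/5)
3825 + f(30, G) = 3825 + ((-1/12)² - ⅘*30) = 3825 + (1/144 - 24) = 3825 - 3455/144 = 547345/144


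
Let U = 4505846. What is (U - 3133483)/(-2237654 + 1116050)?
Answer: -1372363/1121604 ≈ -1.2236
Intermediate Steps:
(U - 3133483)/(-2237654 + 1116050) = (4505846 - 3133483)/(-2237654 + 1116050) = 1372363/(-1121604) = 1372363*(-1/1121604) = -1372363/1121604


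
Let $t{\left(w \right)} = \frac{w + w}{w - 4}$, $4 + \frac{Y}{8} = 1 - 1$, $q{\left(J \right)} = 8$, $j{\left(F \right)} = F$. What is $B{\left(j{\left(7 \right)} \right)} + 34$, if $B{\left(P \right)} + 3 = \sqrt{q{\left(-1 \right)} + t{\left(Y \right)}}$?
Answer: $31 + \frac{2 \sqrt{22}}{3} \approx 34.127$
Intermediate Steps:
$Y = -32$ ($Y = -32 + 8 \left(1 - 1\right) = -32 + 8 \cdot 0 = -32 + 0 = -32$)
$t{\left(w \right)} = \frac{2 w}{-4 + w}$
$B{\left(P \right)} = -3 + \frac{2 \sqrt{22}}{3}$ ($B{\left(P \right)} = -3 + \sqrt{8 + 2 \left(-32\right) \frac{1}{-4 - 32}} = -3 + \sqrt{8 + 2 \left(-32\right) \frac{1}{-36}} = -3 + \sqrt{8 + 2 \left(-32\right) \left(- \frac{1}{36}\right)} = -3 + \sqrt{8 + \frac{16}{9}} = -3 + \sqrt{\frac{88}{9}} = -3 + \frac{2 \sqrt{22}}{3}$)
$B{\left(j{\left(7 \right)} \right)} + 34 = \left(-3 + \frac{2 \sqrt{22}}{3}\right) + 34 = 31 + \frac{2 \sqrt{22}}{3}$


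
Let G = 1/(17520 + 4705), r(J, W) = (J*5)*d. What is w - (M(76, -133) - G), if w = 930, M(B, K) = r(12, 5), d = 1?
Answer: 19335751/22225 ≈ 870.00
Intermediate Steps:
r(J, W) = 5*J (r(J, W) = (J*5)*1 = (5*J)*1 = 5*J)
M(B, K) = 60 (M(B, K) = 5*12 = 60)
G = 1/22225 ≈ 4.4994e-5
w - (M(76, -133) - G) = 930 - (60 - 1*1/22225) = 930 - (60 - 1/22225) = 930 - 1*1333499/22225 = 930 - 1333499/22225 = 19335751/22225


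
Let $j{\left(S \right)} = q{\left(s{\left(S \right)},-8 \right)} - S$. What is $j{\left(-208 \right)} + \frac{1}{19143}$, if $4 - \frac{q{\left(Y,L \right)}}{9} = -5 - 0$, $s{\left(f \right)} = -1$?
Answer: $\frac{5532328}{19143} \approx 289.0$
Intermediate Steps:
$q{\left(Y,L \right)} = 81$ ($q{\left(Y,L \right)} = 36 - 9 \left(-5 - 0\right) = 36 - 9 \left(-5 + 0\right) = 36 - -45 = 36 + 45 = 81$)
$j{\left(S \right)} = 81 - S$
$j{\left(-208 \right)} + \frac{1}{19143} = \left(81 - -208\right) + \frac{1}{19143} = \left(81 + 208\right) + \frac{1}{19143} = 289 + \frac{1}{19143} = \frac{5532328}{19143}$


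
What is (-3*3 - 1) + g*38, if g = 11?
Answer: 408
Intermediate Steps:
(-3*3 - 1) + g*38 = (-3*3 - 1) + 11*38 = (-9 - 1) + 418 = -10 + 418 = 408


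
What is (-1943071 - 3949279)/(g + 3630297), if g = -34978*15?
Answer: -5892350/3105627 ≈ -1.8973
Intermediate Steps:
g = -524670
(-1943071 - 3949279)/(g + 3630297) = (-1943071 - 3949279)/(-524670 + 3630297) = -5892350/3105627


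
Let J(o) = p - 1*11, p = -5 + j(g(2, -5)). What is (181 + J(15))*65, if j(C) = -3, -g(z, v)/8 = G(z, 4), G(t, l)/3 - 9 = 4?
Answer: 10530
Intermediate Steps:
G(t, l) = 39 (G(t, l) = 27 + 3*4 = 27 + 12 = 39)
g(z, v) = -312 (g(z, v) = -8*39 = -312)
p = -8 (p = -5 - 3 = -8)
J(o) = -19 (J(o) = -8 - 1*11 = -8 - 11 = -19)
(181 + J(15))*65 = (181 - 19)*65 = 162*65 = 10530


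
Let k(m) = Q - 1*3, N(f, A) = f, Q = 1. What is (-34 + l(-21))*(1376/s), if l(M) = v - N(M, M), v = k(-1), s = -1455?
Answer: 1376/97 ≈ 14.186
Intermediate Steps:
k(m) = -2 (k(m) = 1 - 1*3 = 1 - 3 = -2)
v = -2
l(M) = -2 - M
(-34 + l(-21))*(1376/s) = (-34 + (-2 - 1*(-21)))*(1376/(-1455)) = (-34 + (-2 + 21))*(1376*(-1/1455)) = (-34 + 19)*(-1376/1455) = -15*(-1376/1455) = 1376/97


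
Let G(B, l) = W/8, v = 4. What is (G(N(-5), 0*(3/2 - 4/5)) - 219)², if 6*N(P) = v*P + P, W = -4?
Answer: 192721/4 ≈ 48180.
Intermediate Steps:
N(P) = 5*P/6 (N(P) = (4*P + P)/6 = (5*P)/6 = 5*P/6)
G(B, l) = -½ (G(B, l) = -4/8 = -4*⅛ = -½)
(G(N(-5), 0*(3/2 - 4/5)) - 219)² = (-½ - 219)² = (-439/2)² = 192721/4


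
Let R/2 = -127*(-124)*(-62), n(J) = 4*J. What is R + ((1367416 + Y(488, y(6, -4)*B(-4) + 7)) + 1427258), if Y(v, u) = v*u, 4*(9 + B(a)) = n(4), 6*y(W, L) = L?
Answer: 2540894/3 ≈ 8.4697e+5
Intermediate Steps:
y(W, L) = L/6
B(a) = -5 (B(a) = -9 + (4*4)/4 = -9 + (1/4)*16 = -9 + 4 = -5)
R = -1952752 (R = 2*(-127*(-124)*(-62)) = 2*(15748*(-62)) = 2*(-976376) = -1952752)
Y(v, u) = u*v
R + ((1367416 + Y(488, y(6, -4)*B(-4) + 7)) + 1427258) = -1952752 + ((1367416 + (((1/6)*(-4))*(-5) + 7)*488) + 1427258) = -1952752 + ((1367416 + (-2/3*(-5) + 7)*488) + 1427258) = -1952752 + ((1367416 + (10/3 + 7)*488) + 1427258) = -1952752 + ((1367416 + (31/3)*488) + 1427258) = -1952752 + ((1367416 + 15128/3) + 1427258) = -1952752 + (4117376/3 + 1427258) = -1952752 + 8399150/3 = 2540894/3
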